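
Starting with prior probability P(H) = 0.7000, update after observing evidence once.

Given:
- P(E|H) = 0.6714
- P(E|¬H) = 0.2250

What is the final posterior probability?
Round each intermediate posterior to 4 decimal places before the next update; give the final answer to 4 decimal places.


Sequential Bayesian updating:

Initial prior: P(H) = 0.7000

Update 1:
  P(E) = 0.6714 × 0.7000 + 0.2250 × 0.3000 = 0.46998000 + 0.06750000 = 0.53748000
  P(H|E) = 0.46998000 / 0.53748000 = 0.8744

Final posterior: 0.8744


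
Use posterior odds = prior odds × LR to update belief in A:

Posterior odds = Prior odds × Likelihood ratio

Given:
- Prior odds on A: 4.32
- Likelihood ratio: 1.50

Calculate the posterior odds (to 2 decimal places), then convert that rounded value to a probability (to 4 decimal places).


Step 1: Calculate posterior odds
Posterior odds = Prior odds × LR
               = 4.32 × 1.50
               = 6.48

Step 2: Convert to probability
P(A|E) = Posterior odds / (1 + Posterior odds)
       = 6.48 / (1 + 6.48)
       = 6.48 / 7.48
       = 0.8663

The evidence increased P(A) from 0.8120 to 0.8663.


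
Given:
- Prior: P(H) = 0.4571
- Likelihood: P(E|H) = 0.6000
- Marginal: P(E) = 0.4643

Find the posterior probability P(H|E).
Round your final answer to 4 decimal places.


Using Bayes' theorem:

P(H|E) = P(E|H) × P(H) / P(E)
       = 0.6000 × 0.4571 / 0.4643
       = 0.27426000 / 0.4643
       = 0.5907

The evidence strengthens our belief in H.
Prior: 0.4571 → Posterior: 0.5907


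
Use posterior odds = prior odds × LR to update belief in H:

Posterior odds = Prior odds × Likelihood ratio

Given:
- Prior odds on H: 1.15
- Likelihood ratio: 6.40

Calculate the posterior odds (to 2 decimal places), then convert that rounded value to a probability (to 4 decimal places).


Step 1: Calculate posterior odds
Posterior odds = Prior odds × LR
               = 1.15 × 6.40
               = 7.36

Step 2: Convert to probability
P(H|E) = Posterior odds / (1 + Posterior odds)
       = 7.36 / (1 + 7.36)
       = 7.36 / 8.36
       = 0.8804

The evidence increased P(H) from 0.5349 to 0.8804.


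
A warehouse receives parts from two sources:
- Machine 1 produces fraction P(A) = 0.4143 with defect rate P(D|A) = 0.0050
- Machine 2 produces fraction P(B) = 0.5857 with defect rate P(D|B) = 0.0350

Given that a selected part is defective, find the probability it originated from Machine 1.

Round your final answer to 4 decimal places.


Let A = from Machine 1, D = defective

Given:
- P(A) = 0.4143, P(B) = 0.5857
- P(D|A) = 0.0050, P(D|B) = 0.0350

Step 1: Find P(D)
P(D) = P(D|A)P(A) + P(D|B)P(B)
     = 0.0050 × 0.4143 + 0.0350 × 0.5857
     = 0.00207150 + 0.02049950
     = 0.02257100

Step 2: Apply Bayes' theorem
P(A|D) = P(D|A)P(A) / P(D)
       = 0.00207150 / 0.02257100
       = 0.0918


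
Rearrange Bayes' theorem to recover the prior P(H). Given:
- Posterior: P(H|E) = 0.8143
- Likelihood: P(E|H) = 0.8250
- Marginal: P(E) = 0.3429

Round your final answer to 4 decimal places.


From Bayes' theorem: P(H|E) = P(E|H) × P(H) / P(E)

Rearranging for P(H):
P(H) = P(H|E) × P(E) / P(E|H)
     = 0.8143 × 0.3429 / 0.8250
     = 0.27922347 / 0.8250
     = 0.3385


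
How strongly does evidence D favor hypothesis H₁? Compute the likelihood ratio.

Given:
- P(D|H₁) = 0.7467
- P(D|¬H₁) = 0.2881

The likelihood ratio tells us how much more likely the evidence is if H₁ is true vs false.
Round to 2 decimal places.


Likelihood Ratio (LR) = P(D|H₁) / P(D|¬H₁)

LR = 0.7467 / 0.2881
   = 2.59

The evidence is 2.59 times more likely if H₁ is true than if H₁ is false.
Since LR > 1, the evidence supports H₁ over ¬H₁.


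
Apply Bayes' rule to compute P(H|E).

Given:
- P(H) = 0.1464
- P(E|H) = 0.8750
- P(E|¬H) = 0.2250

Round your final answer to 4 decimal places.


Bayes' theorem: P(H|E) = P(E|H) × P(H) / P(E)

Step 1: Calculate P(E) using law of total probability
P(E) = P(E|H)P(H) + P(E|¬H)P(¬H)
     = 0.8750 × 0.1464 + 0.2250 × 0.8536
     = 0.12810000 + 0.19206000
     = 0.32016000

Step 2: Apply Bayes' theorem
P(H|E) = P(E|H) × P(H) / P(E)
       = 0.12810000 / 0.32016000
       = 0.4001


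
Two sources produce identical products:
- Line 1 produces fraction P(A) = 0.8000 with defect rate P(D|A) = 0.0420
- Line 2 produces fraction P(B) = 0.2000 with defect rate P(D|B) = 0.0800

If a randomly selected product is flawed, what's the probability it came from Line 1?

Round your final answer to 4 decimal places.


Let A = from Line 1, D = flawed

Given:
- P(A) = 0.8000, P(B) = 0.2000
- P(D|A) = 0.0420, P(D|B) = 0.0800

Step 1: Find P(D)
P(D) = P(D|A)P(A) + P(D|B)P(B)
     = 0.0420 × 0.8000 + 0.0800 × 0.2000
     = 0.03360000 + 0.01600000
     = 0.04960000

Step 2: Apply Bayes' theorem
P(A|D) = P(D|A)P(A) / P(D)
       = 0.03360000 / 0.04960000
       = 0.6774


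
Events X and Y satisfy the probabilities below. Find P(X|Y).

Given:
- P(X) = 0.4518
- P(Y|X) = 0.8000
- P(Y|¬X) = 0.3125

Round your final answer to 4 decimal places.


Bayes' theorem: P(X|Y) = P(Y|X) × P(X) / P(Y)

Step 1: Calculate P(Y) using law of total probability
P(Y) = P(Y|X)P(X) + P(Y|¬X)P(¬X)
     = 0.8000 × 0.4518 + 0.3125 × 0.5482
     = 0.36144000 + 0.17131250
     = 0.53275250

Step 2: Apply Bayes' theorem
P(X|Y) = P(Y|X) × P(X) / P(Y)
       = 0.36144000 / 0.53275250
       = 0.6784


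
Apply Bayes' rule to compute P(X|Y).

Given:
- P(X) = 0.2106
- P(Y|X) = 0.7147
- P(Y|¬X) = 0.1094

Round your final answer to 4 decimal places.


Bayes' theorem: P(X|Y) = P(Y|X) × P(X) / P(Y)

Step 1: Calculate P(Y) using law of total probability
P(Y) = P(Y|X)P(X) + P(Y|¬X)P(¬X)
     = 0.7147 × 0.2106 + 0.1094 × 0.7894
     = 0.15051582 + 0.08636036
     = 0.23687618

Step 2: Apply Bayes' theorem
P(X|Y) = P(Y|X) × P(X) / P(Y)
       = 0.15051582 / 0.23687618
       = 0.6354


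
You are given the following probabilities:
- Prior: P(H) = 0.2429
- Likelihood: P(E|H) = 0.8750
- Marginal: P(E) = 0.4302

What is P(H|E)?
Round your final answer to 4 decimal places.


Using Bayes' theorem:

P(H|E) = P(E|H) × P(H) / P(E)
       = 0.8750 × 0.2429 / 0.4302
       = 0.21253750 / 0.4302
       = 0.4940

The evidence strengthens our belief in H.
Prior: 0.2429 → Posterior: 0.4940


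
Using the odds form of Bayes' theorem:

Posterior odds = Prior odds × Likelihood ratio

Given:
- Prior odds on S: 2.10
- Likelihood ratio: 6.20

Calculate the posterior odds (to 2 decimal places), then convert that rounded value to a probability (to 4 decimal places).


Step 1: Calculate posterior odds
Posterior odds = Prior odds × LR
               = 2.10 × 6.20
               = 13.02

Step 2: Convert to probability
P(S|E) = Posterior odds / (1 + Posterior odds)
       = 13.02 / (1 + 13.02)
       = 13.02 / 14.02
       = 0.9287

The evidence increased P(S) from 0.6774 to 0.9287.


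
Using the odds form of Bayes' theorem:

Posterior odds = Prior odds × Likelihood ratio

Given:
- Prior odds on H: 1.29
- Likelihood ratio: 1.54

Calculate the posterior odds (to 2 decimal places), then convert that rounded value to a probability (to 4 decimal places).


Step 1: Calculate posterior odds
Posterior odds = Prior odds × LR
               = 1.29 × 1.54
               = 1.99

Step 2: Convert to probability
P(H|E) = Posterior odds / (1 + Posterior odds)
       = 1.99 / (1 + 1.99)
       = 1.99 / 2.99
       = 0.6656

The evidence increased P(H) from 0.5633 to 0.6656.


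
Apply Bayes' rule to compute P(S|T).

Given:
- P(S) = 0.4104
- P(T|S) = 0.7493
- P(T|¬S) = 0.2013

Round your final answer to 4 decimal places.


Bayes' theorem: P(S|T) = P(T|S) × P(S) / P(T)

Step 1: Calculate P(T) using law of total probability
P(T) = P(T|S)P(S) + P(T|¬S)P(¬S)
     = 0.7493 × 0.4104 + 0.2013 × 0.5896
     = 0.30751272 + 0.11868648
     = 0.42619920

Step 2: Apply Bayes' theorem
P(S|T) = P(T|S) × P(S) / P(T)
       = 0.30751272 / 0.42619920
       = 0.7215


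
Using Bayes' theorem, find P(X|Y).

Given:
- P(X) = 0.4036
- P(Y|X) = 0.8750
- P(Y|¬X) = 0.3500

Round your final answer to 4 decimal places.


Bayes' theorem: P(X|Y) = P(Y|X) × P(X) / P(Y)

Step 1: Calculate P(Y) using law of total probability
P(Y) = P(Y|X)P(X) + P(Y|¬X)P(¬X)
     = 0.8750 × 0.4036 + 0.3500 × 0.5964
     = 0.35315000 + 0.20874000
     = 0.56189000

Step 2: Apply Bayes' theorem
P(X|Y) = P(Y|X) × P(X) / P(Y)
       = 0.35315000 / 0.56189000
       = 0.6285


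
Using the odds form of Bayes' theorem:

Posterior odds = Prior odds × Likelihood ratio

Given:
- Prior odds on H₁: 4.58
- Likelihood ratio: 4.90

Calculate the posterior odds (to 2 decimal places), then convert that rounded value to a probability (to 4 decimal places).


Step 1: Calculate posterior odds
Posterior odds = Prior odds × LR
               = 4.58 × 4.90
               = 22.44

Step 2: Convert to probability
P(H₁|E) = Posterior odds / (1 + Posterior odds)
       = 22.44 / (1 + 22.44)
       = 22.44 / 23.44
       = 0.9573

The evidence increased P(H₁) from 0.8208 to 0.9573.


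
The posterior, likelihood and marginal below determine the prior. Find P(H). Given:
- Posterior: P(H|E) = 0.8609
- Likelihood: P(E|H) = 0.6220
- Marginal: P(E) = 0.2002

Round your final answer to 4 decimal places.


From Bayes' theorem: P(H|E) = P(E|H) × P(H) / P(E)

Rearranging for P(H):
P(H) = P(H|E) × P(E) / P(E|H)
     = 0.8609 × 0.2002 / 0.6220
     = 0.17235218 / 0.6220
     = 0.2771


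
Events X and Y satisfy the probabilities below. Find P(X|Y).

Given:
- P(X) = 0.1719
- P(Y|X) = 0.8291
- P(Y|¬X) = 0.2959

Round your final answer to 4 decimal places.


Bayes' theorem: P(X|Y) = P(Y|X) × P(X) / P(Y)

Step 1: Calculate P(Y) using law of total probability
P(Y) = P(Y|X)P(X) + P(Y|¬X)P(¬X)
     = 0.8291 × 0.1719 + 0.2959 × 0.8281
     = 0.14252229 + 0.24503479
     = 0.38755708

Step 2: Apply Bayes' theorem
P(X|Y) = P(Y|X) × P(X) / P(Y)
       = 0.14252229 / 0.38755708
       = 0.3677


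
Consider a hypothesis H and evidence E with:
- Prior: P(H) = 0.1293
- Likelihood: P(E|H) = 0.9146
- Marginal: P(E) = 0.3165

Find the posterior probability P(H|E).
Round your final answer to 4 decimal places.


Using Bayes' theorem:

P(H|E) = P(E|H) × P(H) / P(E)
       = 0.9146 × 0.1293 / 0.3165
       = 0.11825778 / 0.3165
       = 0.3736

The evidence strengthens our belief in H.
Prior: 0.1293 → Posterior: 0.3736


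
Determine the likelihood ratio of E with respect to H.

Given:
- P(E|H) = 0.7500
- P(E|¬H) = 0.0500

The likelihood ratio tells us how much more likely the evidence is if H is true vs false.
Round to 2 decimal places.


Likelihood Ratio (LR) = P(E|H) / P(E|¬H)

LR = 0.7500 / 0.0500
   = 15.00

The evidence is 15.00 times more likely if H is true than if H is false.
Because LR exceeds 1, E is evidence for H.


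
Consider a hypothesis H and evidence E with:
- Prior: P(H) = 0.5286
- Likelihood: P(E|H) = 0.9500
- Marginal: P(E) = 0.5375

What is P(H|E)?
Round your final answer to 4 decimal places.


Using Bayes' theorem:

P(H|E) = P(E|H) × P(H) / P(E)
       = 0.9500 × 0.5286 / 0.5375
       = 0.50217000 / 0.5375
       = 0.9343

The evidence strengthens our belief in H.
Prior: 0.5286 → Posterior: 0.9343


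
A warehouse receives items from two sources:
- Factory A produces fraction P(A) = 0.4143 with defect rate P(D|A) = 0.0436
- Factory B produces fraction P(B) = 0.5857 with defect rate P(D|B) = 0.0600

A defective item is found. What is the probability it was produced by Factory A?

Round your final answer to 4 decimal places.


Let A = from Factory A, D = defective

Given:
- P(A) = 0.4143, P(B) = 0.5857
- P(D|A) = 0.0436, P(D|B) = 0.0600

Step 1: Find P(D)
P(D) = P(D|A)P(A) + P(D|B)P(B)
     = 0.0436 × 0.4143 + 0.0600 × 0.5857
     = 0.01806348 + 0.03514200
     = 0.05320548

Step 2: Apply Bayes' theorem
P(A|D) = P(D|A)P(A) / P(D)
       = 0.01806348 / 0.05320548
       = 0.3395


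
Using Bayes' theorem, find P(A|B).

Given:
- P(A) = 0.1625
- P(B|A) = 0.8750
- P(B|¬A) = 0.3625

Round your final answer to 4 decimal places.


Bayes' theorem: P(A|B) = P(B|A) × P(A) / P(B)

Step 1: Calculate P(B) using law of total probability
P(B) = P(B|A)P(A) + P(B|¬A)P(¬A)
     = 0.8750 × 0.1625 + 0.3625 × 0.8375
     = 0.14218750 + 0.30359375
     = 0.44578125

Step 2: Apply Bayes' theorem
P(A|B) = P(B|A) × P(A) / P(B)
       = 0.14218750 / 0.44578125
       = 0.3190


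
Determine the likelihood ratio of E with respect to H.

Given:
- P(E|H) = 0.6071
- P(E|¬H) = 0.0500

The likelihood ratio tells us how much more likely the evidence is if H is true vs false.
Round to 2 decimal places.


Likelihood Ratio (LR) = P(E|H) / P(E|¬H)

LR = 0.6071 / 0.0500
   = 12.14

The evidence is 12.14 times more likely if H is true than if H is false.
Since LR > 1, the evidence supports H over ¬H.


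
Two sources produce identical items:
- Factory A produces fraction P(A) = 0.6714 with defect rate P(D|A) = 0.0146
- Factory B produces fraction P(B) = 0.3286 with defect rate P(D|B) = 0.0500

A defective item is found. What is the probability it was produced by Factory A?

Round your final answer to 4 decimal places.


Let A = from Factory A, D = defective

Given:
- P(A) = 0.6714, P(B) = 0.3286
- P(D|A) = 0.0146, P(D|B) = 0.0500

Step 1: Find P(D)
P(D) = P(D|A)P(A) + P(D|B)P(B)
     = 0.0146 × 0.6714 + 0.0500 × 0.3286
     = 0.00980244 + 0.01643000
     = 0.02623244

Step 2: Apply Bayes' theorem
P(A|D) = P(D|A)P(A) / P(D)
       = 0.00980244 / 0.02623244
       = 0.3737


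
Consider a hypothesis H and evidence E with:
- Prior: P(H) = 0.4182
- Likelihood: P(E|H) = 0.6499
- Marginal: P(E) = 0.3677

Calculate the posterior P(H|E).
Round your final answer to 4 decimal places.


Using Bayes' theorem:

P(H|E) = P(E|H) × P(H) / P(E)
       = 0.6499 × 0.4182 / 0.3677
       = 0.27178818 / 0.3677
       = 0.7392

The evidence strengthens our belief in H.
Prior: 0.4182 → Posterior: 0.7392


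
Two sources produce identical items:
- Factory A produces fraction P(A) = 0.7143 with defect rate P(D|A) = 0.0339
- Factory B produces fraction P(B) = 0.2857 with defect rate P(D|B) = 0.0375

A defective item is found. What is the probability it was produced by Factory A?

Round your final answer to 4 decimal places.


Let A = from Factory A, D = defective

Given:
- P(A) = 0.7143, P(B) = 0.2857
- P(D|A) = 0.0339, P(D|B) = 0.0375

Step 1: Find P(D)
P(D) = P(D|A)P(A) + P(D|B)P(B)
     = 0.0339 × 0.7143 + 0.0375 × 0.2857
     = 0.02421477 + 0.01071375
     = 0.03492852

Step 2: Apply Bayes' theorem
P(A|D) = P(D|A)P(A) / P(D)
       = 0.02421477 / 0.03492852
       = 0.6933


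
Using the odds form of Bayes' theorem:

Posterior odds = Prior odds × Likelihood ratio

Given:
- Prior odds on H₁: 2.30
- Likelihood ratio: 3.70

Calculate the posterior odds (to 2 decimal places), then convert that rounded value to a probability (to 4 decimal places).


Step 1: Calculate posterior odds
Posterior odds = Prior odds × LR
               = 2.30 × 3.70
               = 8.51

Step 2: Convert to probability
P(H₁|E) = Posterior odds / (1 + Posterior odds)
       = 8.51 / (1 + 8.51)
       = 8.51 / 9.51
       = 0.8948

The evidence increased P(H₁) from 0.6970 to 0.8948.


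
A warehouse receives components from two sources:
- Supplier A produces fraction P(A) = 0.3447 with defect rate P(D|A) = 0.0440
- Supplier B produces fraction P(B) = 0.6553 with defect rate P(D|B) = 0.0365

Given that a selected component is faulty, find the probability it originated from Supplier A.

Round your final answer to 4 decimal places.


Let A = from Supplier A, D = faulty

Given:
- P(A) = 0.3447, P(B) = 0.6553
- P(D|A) = 0.0440, P(D|B) = 0.0365

Step 1: Find P(D)
P(D) = P(D|A)P(A) + P(D|B)P(B)
     = 0.0440 × 0.3447 + 0.0365 × 0.6553
     = 0.01516680 + 0.02391845
     = 0.03908525

Step 2: Apply Bayes' theorem
P(A|D) = P(D|A)P(A) / P(D)
       = 0.01516680 / 0.03908525
       = 0.3880


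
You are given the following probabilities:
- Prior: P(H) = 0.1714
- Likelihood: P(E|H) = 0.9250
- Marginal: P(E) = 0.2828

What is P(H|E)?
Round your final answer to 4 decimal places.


Using Bayes' theorem:

P(H|E) = P(E|H) × P(H) / P(E)
       = 0.9250 × 0.1714 / 0.2828
       = 0.15854500 / 0.2828
       = 0.5606

The evidence strengthens our belief in H.
Prior: 0.1714 → Posterior: 0.5606


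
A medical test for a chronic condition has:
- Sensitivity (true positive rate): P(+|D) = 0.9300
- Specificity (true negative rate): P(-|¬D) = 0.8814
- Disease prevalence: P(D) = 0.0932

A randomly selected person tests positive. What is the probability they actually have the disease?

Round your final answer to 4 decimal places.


Let D = has disease, + = positive test

Given:
- P(D) = 0.0932 (prevalence)
- P(+|D) = 0.9300 (sensitivity)
- P(-|¬D) = 0.8814 (specificity)
- P(+|¬D) = 0.1186 (false positive rate = 1 - specificity)

Step 1: Find P(+)
P(+) = P(+|D)P(D) + P(+|¬D)P(¬D)
     = 0.9300 × 0.0932 + 0.1186 × 0.9068
     = 0.08667600 + 0.10754648
     = 0.19422248

Step 2: Apply Bayes' theorem for P(D|+)
P(D|+) = P(+|D)P(D) / P(+)
       = 0.08667600 / 0.19422248
       = 0.4463


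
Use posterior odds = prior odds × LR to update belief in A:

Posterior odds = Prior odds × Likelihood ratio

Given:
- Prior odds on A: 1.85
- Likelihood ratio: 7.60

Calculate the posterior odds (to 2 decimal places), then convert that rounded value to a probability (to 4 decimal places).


Step 1: Calculate posterior odds
Posterior odds = Prior odds × LR
               = 1.85 × 7.60
               = 14.06

Step 2: Convert to probability
P(A|E) = Posterior odds / (1 + Posterior odds)
       = 14.06 / (1 + 14.06)
       = 14.06 / 15.06
       = 0.9336

The evidence increased P(A) from 0.6491 to 0.9336.


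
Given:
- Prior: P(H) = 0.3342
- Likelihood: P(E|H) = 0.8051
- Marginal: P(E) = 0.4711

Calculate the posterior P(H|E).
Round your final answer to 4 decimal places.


Using Bayes' theorem:

P(H|E) = P(E|H) × P(H) / P(E)
       = 0.8051 × 0.3342 / 0.4711
       = 0.26906442 / 0.4711
       = 0.5711

The evidence strengthens our belief in H.
Prior: 0.3342 → Posterior: 0.5711


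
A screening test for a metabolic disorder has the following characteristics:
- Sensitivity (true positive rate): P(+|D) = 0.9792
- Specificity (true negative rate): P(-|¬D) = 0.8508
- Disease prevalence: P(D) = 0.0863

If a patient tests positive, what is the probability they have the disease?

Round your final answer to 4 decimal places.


Let D = has disease, + = positive test

Given:
- P(D) = 0.0863 (prevalence)
- P(+|D) = 0.9792 (sensitivity)
- P(-|¬D) = 0.8508 (specificity)
- P(+|¬D) = 0.1492 (false positive rate = 1 - specificity)

Step 1: Find P(+)
P(+) = P(+|D)P(D) + P(+|¬D)P(¬D)
     = 0.9792 × 0.0863 + 0.1492 × 0.9137
     = 0.08450496 + 0.13632404
     = 0.22082900

Step 2: Apply Bayes' theorem for P(D|+)
P(D|+) = P(+|D)P(D) / P(+)
       = 0.08450496 / 0.22082900
       = 0.3827


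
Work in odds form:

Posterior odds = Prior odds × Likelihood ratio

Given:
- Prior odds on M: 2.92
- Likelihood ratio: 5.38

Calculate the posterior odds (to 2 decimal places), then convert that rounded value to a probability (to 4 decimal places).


Step 1: Calculate posterior odds
Posterior odds = Prior odds × LR
               = 2.92 × 5.38
               = 15.71

Step 2: Convert to probability
P(M|E) = Posterior odds / (1 + Posterior odds)
       = 15.71 / (1 + 15.71)
       = 15.71 / 16.71
       = 0.9402

The evidence increased P(M) from 0.7449 to 0.9402.


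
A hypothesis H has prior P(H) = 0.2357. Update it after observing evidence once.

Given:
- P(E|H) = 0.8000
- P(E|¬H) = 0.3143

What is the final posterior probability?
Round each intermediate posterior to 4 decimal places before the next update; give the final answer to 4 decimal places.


Sequential Bayesian updating:

Initial prior: P(H) = 0.2357

Update 1:
  P(E) = 0.8000 × 0.2357 + 0.3143 × 0.7643 = 0.18856000 + 0.24021949 = 0.42877949
  P(H|E) = 0.18856000 / 0.42877949 = 0.4398

Final posterior: 0.4398


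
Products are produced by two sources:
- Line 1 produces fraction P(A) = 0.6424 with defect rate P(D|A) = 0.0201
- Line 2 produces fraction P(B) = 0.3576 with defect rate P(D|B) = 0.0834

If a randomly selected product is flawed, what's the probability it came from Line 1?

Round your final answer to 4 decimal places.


Let A = from Line 1, D = flawed

Given:
- P(A) = 0.6424, P(B) = 0.3576
- P(D|A) = 0.0201, P(D|B) = 0.0834

Step 1: Find P(D)
P(D) = P(D|A)P(A) + P(D|B)P(B)
     = 0.0201 × 0.6424 + 0.0834 × 0.3576
     = 0.01291224 + 0.02982384
     = 0.04273608

Step 2: Apply Bayes' theorem
P(A|D) = P(D|A)P(A) / P(D)
       = 0.01291224 / 0.04273608
       = 0.3021


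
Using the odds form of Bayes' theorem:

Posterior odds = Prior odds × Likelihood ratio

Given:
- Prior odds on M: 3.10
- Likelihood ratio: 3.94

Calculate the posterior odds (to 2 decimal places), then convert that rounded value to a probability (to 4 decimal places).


Step 1: Calculate posterior odds
Posterior odds = Prior odds × LR
               = 3.10 × 3.94
               = 12.21

Step 2: Convert to probability
P(M|E) = Posterior odds / (1 + Posterior odds)
       = 12.21 / (1 + 12.21)
       = 12.21 / 13.21
       = 0.9243

The evidence increased P(M) from 0.7561 to 0.9243.


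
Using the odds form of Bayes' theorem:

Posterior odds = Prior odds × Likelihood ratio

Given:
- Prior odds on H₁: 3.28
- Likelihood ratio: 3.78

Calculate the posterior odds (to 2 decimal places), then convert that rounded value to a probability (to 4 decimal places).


Step 1: Calculate posterior odds
Posterior odds = Prior odds × LR
               = 3.28 × 3.78
               = 12.40

Step 2: Convert to probability
P(H₁|E) = Posterior odds / (1 + Posterior odds)
       = 12.40 / (1 + 12.40)
       = 12.40 / 13.40
       = 0.9254

The evidence increased P(H₁) from 0.7664 to 0.9254.


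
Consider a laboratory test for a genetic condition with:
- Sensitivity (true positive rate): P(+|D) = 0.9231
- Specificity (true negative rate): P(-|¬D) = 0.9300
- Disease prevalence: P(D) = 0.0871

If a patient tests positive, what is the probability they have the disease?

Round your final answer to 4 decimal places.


Let D = has disease, + = positive test

Given:
- P(D) = 0.0871 (prevalence)
- P(+|D) = 0.9231 (sensitivity)
- P(-|¬D) = 0.9300 (specificity)
- P(+|¬D) = 0.0700 (false positive rate = 1 - specificity)

Step 1: Find P(+)
P(+) = P(+|D)P(D) + P(+|¬D)P(¬D)
     = 0.9231 × 0.0871 + 0.0700 × 0.9129
     = 0.08040201 + 0.06390300
     = 0.14430501

Step 2: Apply Bayes' theorem for P(D|+)
P(D|+) = P(+|D)P(D) / P(+)
       = 0.08040201 / 0.14430501
       = 0.5572


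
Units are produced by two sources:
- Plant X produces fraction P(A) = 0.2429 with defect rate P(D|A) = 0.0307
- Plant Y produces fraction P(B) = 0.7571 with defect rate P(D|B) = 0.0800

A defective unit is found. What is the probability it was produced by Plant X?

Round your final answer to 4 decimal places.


Let A = from Plant X, D = defective

Given:
- P(A) = 0.2429, P(B) = 0.7571
- P(D|A) = 0.0307, P(D|B) = 0.0800

Step 1: Find P(D)
P(D) = P(D|A)P(A) + P(D|B)P(B)
     = 0.0307 × 0.2429 + 0.0800 × 0.7571
     = 0.00745703 + 0.06056800
     = 0.06802503

Step 2: Apply Bayes' theorem
P(A|D) = P(D|A)P(A) / P(D)
       = 0.00745703 / 0.06802503
       = 0.1096


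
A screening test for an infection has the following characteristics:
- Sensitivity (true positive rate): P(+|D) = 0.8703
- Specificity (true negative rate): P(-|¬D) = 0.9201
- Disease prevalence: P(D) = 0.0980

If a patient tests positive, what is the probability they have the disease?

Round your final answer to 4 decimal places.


Let D = has disease, + = positive test

Given:
- P(D) = 0.0980 (prevalence)
- P(+|D) = 0.8703 (sensitivity)
- P(-|¬D) = 0.9201 (specificity)
- P(+|¬D) = 0.0799 (false positive rate = 1 - specificity)

Step 1: Find P(+)
P(+) = P(+|D)P(D) + P(+|¬D)P(¬D)
     = 0.8703 × 0.0980 + 0.0799 × 0.9020
     = 0.08528940 + 0.07206980
     = 0.15735920

Step 2: Apply Bayes' theorem for P(D|+)
P(D|+) = P(+|D)P(D) / P(+)
       = 0.08528940 / 0.15735920
       = 0.5420


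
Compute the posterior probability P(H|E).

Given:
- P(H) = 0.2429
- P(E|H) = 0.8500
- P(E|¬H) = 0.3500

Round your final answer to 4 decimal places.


Bayes' theorem: P(H|E) = P(E|H) × P(H) / P(E)

Step 1: Calculate P(E) using law of total probability
P(E) = P(E|H)P(H) + P(E|¬H)P(¬H)
     = 0.8500 × 0.2429 + 0.3500 × 0.7571
     = 0.20646500 + 0.26498500
     = 0.47145000

Step 2: Apply Bayes' theorem
P(H|E) = P(E|H) × P(H) / P(E)
       = 0.20646500 / 0.47145000
       = 0.4379


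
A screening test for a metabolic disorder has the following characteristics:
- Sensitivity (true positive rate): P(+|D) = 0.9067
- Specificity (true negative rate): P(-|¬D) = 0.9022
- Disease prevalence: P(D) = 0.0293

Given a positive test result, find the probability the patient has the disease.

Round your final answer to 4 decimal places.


Let D = has disease, + = positive test

Given:
- P(D) = 0.0293 (prevalence)
- P(+|D) = 0.9067 (sensitivity)
- P(-|¬D) = 0.9022 (specificity)
- P(+|¬D) = 0.0978 (false positive rate = 1 - specificity)

Step 1: Find P(+)
P(+) = P(+|D)P(D) + P(+|¬D)P(¬D)
     = 0.9067 × 0.0293 + 0.0978 × 0.9707
     = 0.02656631 + 0.09493446
     = 0.12150077

Step 2: Apply Bayes' theorem for P(D|+)
P(D|+) = P(+|D)P(D) / P(+)
       = 0.02656631 / 0.12150077
       = 0.2187


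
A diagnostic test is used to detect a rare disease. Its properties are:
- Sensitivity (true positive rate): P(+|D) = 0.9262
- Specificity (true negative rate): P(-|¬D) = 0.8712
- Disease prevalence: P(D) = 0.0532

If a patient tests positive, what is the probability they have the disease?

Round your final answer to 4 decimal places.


Let D = has disease, + = positive test

Given:
- P(D) = 0.0532 (prevalence)
- P(+|D) = 0.9262 (sensitivity)
- P(-|¬D) = 0.8712 (specificity)
- P(+|¬D) = 0.1288 (false positive rate = 1 - specificity)

Step 1: Find P(+)
P(+) = P(+|D)P(D) + P(+|¬D)P(¬D)
     = 0.9262 × 0.0532 + 0.1288 × 0.9468
     = 0.04927384 + 0.12194784
     = 0.17122168

Step 2: Apply Bayes' theorem for P(D|+)
P(D|+) = P(+|D)P(D) / P(+)
       = 0.04927384 / 0.17122168
       = 0.2878


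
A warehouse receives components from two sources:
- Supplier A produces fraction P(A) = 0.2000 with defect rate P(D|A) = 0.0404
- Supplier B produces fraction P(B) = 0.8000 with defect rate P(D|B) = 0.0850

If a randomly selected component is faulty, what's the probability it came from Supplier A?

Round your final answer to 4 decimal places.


Let A = from Supplier A, D = faulty

Given:
- P(A) = 0.2000, P(B) = 0.8000
- P(D|A) = 0.0404, P(D|B) = 0.0850

Step 1: Find P(D)
P(D) = P(D|A)P(A) + P(D|B)P(B)
     = 0.0404 × 0.2000 + 0.0850 × 0.8000
     = 0.00808000 + 0.06800000
     = 0.07608000

Step 2: Apply Bayes' theorem
P(A|D) = P(D|A)P(A) / P(D)
       = 0.00808000 / 0.07608000
       = 0.1062


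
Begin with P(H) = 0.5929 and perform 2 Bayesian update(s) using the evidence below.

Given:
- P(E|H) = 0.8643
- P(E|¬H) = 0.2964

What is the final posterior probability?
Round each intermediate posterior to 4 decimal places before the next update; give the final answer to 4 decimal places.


Sequential Bayesian updating:

Initial prior: P(H) = 0.5929

Update 1:
  P(E) = 0.8643 × 0.5929 + 0.2964 × 0.4071 = 0.51244347 + 0.12066444 = 0.63310791
  P(H|E) = 0.51244347 / 0.63310791 = 0.8094

Update 2:
  P(E) = 0.8643 × 0.8094 + 0.2964 × 0.1906 = 0.69956442 + 0.05649384 = 0.75605826
  P(H|E) = 0.69956442 / 0.75605826 = 0.9253

Final posterior: 0.9253


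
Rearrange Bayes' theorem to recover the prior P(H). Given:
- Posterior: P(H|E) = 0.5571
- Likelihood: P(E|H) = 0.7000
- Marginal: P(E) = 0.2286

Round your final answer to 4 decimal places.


From Bayes' theorem: P(H|E) = P(E|H) × P(H) / P(E)

Rearranging for P(H):
P(H) = P(H|E) × P(E) / P(E|H)
     = 0.5571 × 0.2286 / 0.7000
     = 0.12735306 / 0.7000
     = 0.1819


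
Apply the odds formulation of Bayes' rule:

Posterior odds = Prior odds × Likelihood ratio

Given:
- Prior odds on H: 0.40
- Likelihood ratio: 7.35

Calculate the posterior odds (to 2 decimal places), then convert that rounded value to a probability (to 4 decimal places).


Step 1: Calculate posterior odds
Posterior odds = Prior odds × LR
               = 0.40 × 7.35
               = 2.94

Step 2: Convert to probability
P(H|E) = Posterior odds / (1 + Posterior odds)
       = 2.94 / (1 + 2.94)
       = 2.94 / 3.94
       = 0.7462

The evidence increased P(H) from 0.2857 to 0.7462.


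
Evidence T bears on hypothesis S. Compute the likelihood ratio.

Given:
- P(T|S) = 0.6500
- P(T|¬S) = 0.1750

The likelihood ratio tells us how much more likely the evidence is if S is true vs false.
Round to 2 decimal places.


Likelihood Ratio (LR) = P(T|S) / P(T|¬S)

LR = 0.6500 / 0.1750
   = 3.71

The evidence is 3.71 times more likely if S is true than if S is false.
LR > 1, so observing T raises the odds in favor of S.


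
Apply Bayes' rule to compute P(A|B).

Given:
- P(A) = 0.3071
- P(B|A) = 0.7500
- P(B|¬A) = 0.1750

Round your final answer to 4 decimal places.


Bayes' theorem: P(A|B) = P(B|A) × P(A) / P(B)

Step 1: Calculate P(B) using law of total probability
P(B) = P(B|A)P(A) + P(B|¬A)P(¬A)
     = 0.7500 × 0.3071 + 0.1750 × 0.6929
     = 0.23032500 + 0.12125750
     = 0.35158250

Step 2: Apply Bayes' theorem
P(A|B) = P(B|A) × P(A) / P(B)
       = 0.23032500 / 0.35158250
       = 0.6551


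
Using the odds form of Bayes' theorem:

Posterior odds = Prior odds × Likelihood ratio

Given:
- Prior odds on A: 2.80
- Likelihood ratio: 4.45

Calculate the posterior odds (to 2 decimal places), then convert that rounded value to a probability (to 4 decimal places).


Step 1: Calculate posterior odds
Posterior odds = Prior odds × LR
               = 2.80 × 4.45
               = 12.46

Step 2: Convert to probability
P(A|E) = Posterior odds / (1 + Posterior odds)
       = 12.46 / (1 + 12.46)
       = 12.46 / 13.46
       = 0.9257

The evidence increased P(A) from 0.7368 to 0.9257.


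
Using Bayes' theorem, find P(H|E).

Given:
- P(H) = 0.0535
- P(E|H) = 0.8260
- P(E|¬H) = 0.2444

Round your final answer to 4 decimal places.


Bayes' theorem: P(H|E) = P(E|H) × P(H) / P(E)

Step 1: Calculate P(E) using law of total probability
P(E) = P(E|H)P(H) + P(E|¬H)P(¬H)
     = 0.8260 × 0.0535 + 0.2444 × 0.9465
     = 0.04419100 + 0.23132460
     = 0.27551560

Step 2: Apply Bayes' theorem
P(H|E) = P(E|H) × P(H) / P(E)
       = 0.04419100 / 0.27551560
       = 0.1604


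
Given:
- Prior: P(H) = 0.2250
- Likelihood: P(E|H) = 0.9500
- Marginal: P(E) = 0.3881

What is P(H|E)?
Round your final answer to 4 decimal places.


Using Bayes' theorem:

P(H|E) = P(E|H) × P(H) / P(E)
       = 0.9500 × 0.2250 / 0.3881
       = 0.21375000 / 0.3881
       = 0.5508

The evidence strengthens our belief in H.
Prior: 0.2250 → Posterior: 0.5508


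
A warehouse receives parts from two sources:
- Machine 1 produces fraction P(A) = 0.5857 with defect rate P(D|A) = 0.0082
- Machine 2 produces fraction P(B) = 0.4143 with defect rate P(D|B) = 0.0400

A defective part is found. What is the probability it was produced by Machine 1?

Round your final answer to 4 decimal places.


Let A = from Machine 1, D = defective

Given:
- P(A) = 0.5857, P(B) = 0.4143
- P(D|A) = 0.0082, P(D|B) = 0.0400

Step 1: Find P(D)
P(D) = P(D|A)P(A) + P(D|B)P(B)
     = 0.0082 × 0.5857 + 0.0400 × 0.4143
     = 0.00480274 + 0.01657200
     = 0.02137474

Step 2: Apply Bayes' theorem
P(A|D) = P(D|A)P(A) / P(D)
       = 0.00480274 / 0.02137474
       = 0.2247


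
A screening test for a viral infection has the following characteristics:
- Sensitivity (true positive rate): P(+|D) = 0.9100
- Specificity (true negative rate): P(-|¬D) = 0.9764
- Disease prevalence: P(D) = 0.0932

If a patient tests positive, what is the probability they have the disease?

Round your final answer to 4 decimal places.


Let D = has disease, + = positive test

Given:
- P(D) = 0.0932 (prevalence)
- P(+|D) = 0.9100 (sensitivity)
- P(-|¬D) = 0.9764 (specificity)
- P(+|¬D) = 0.0236 (false positive rate = 1 - specificity)

Step 1: Find P(+)
P(+) = P(+|D)P(D) + P(+|¬D)P(¬D)
     = 0.9100 × 0.0932 + 0.0236 × 0.9068
     = 0.08481200 + 0.02140048
     = 0.10621248

Step 2: Apply Bayes' theorem for P(D|+)
P(D|+) = P(+|D)P(D) / P(+)
       = 0.08481200 / 0.10621248
       = 0.7985


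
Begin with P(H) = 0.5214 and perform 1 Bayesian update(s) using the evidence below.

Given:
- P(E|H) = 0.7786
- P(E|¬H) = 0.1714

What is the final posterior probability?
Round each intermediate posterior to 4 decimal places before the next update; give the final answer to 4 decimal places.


Sequential Bayesian updating:

Initial prior: P(H) = 0.5214

Update 1:
  P(E) = 0.7786 × 0.5214 + 0.1714 × 0.4786 = 0.40596204 + 0.08203204 = 0.48799408
  P(H|E) = 0.40596204 / 0.48799408 = 0.8319

Final posterior: 0.8319


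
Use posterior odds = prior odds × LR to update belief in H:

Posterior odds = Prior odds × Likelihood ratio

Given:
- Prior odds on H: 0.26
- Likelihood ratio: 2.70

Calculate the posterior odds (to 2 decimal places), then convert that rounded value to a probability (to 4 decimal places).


Step 1: Calculate posterior odds
Posterior odds = Prior odds × LR
               = 0.26 × 2.70
               = 0.70

Step 2: Convert to probability
P(H|E) = Posterior odds / (1 + Posterior odds)
       = 0.70 / (1 + 0.70)
       = 0.70 / 1.70
       = 0.4118

The evidence increased P(H) from 0.2063 to 0.4118.


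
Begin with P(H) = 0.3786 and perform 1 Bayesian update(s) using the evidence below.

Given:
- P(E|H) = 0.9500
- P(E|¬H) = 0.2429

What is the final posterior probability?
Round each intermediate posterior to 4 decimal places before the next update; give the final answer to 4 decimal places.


Sequential Bayesian updating:

Initial prior: P(H) = 0.3786

Update 1:
  P(E) = 0.9500 × 0.3786 + 0.2429 × 0.6214 = 0.35967000 + 0.15093806 = 0.51060806
  P(H|E) = 0.35967000 / 0.51060806 = 0.7044

Final posterior: 0.7044


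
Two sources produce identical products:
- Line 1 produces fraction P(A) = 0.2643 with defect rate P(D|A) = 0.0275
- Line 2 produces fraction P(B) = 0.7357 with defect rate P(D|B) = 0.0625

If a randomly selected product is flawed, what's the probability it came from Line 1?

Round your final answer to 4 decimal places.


Let A = from Line 1, D = flawed

Given:
- P(A) = 0.2643, P(B) = 0.7357
- P(D|A) = 0.0275, P(D|B) = 0.0625

Step 1: Find P(D)
P(D) = P(D|A)P(A) + P(D|B)P(B)
     = 0.0275 × 0.2643 + 0.0625 × 0.7357
     = 0.00726825 + 0.04598125
     = 0.05324950

Step 2: Apply Bayes' theorem
P(A|D) = P(D|A)P(A) / P(D)
       = 0.00726825 / 0.05324950
       = 0.1365


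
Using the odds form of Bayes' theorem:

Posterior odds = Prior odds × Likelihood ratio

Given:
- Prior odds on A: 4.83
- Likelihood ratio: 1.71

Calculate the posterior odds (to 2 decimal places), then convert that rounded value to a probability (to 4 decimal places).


Step 1: Calculate posterior odds
Posterior odds = Prior odds × LR
               = 4.83 × 1.71
               = 8.26

Step 2: Convert to probability
P(A|E) = Posterior odds / (1 + Posterior odds)
       = 8.26 / (1 + 8.26)
       = 8.26 / 9.26
       = 0.8920

The evidence increased P(A) from 0.8285 to 0.8920.


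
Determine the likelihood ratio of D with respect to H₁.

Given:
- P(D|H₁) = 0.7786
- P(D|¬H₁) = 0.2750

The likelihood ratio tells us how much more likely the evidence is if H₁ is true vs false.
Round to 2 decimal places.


Likelihood Ratio (LR) = P(D|H₁) / P(D|¬H₁)

LR = 0.7786 / 0.2750
   = 2.83

The evidence is 2.83 times more likely if H₁ is true than if H₁ is false.
Since LR > 1, the evidence supports H₁ over ¬H₁.


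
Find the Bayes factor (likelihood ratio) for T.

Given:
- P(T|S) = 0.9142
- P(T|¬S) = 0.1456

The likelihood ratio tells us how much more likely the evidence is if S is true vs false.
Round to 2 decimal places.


Likelihood Ratio (LR) = P(T|S) / P(T|¬S)

LR = 0.9142 / 0.1456
   = 6.28

The evidence is 6.28 times more likely if S is true than if S is false.
Because LR exceeds 1, T is evidence for S.


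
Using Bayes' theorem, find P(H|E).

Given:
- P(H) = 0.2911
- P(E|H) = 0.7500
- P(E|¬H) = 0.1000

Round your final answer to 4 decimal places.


Bayes' theorem: P(H|E) = P(E|H) × P(H) / P(E)

Step 1: Calculate P(E) using law of total probability
P(E) = P(E|H)P(H) + P(E|¬H)P(¬H)
     = 0.7500 × 0.2911 + 0.1000 × 0.7089
     = 0.21832500 + 0.07089000
     = 0.28921500

Step 2: Apply Bayes' theorem
P(H|E) = P(E|H) × P(H) / P(E)
       = 0.21832500 / 0.28921500
       = 0.7549


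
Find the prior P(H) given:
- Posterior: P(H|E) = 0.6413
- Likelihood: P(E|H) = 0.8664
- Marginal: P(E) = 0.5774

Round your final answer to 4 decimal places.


From Bayes' theorem: P(H|E) = P(E|H) × P(H) / P(E)

Rearranging for P(H):
P(H) = P(H|E) × P(E) / P(E|H)
     = 0.6413 × 0.5774 / 0.8664
     = 0.37028662 / 0.8664
     = 0.4274


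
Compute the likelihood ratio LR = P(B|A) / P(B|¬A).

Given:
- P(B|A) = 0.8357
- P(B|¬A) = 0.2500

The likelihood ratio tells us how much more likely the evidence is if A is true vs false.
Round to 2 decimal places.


Likelihood Ratio (LR) = P(B|A) / P(B|¬A)

LR = 0.8357 / 0.2500
   = 3.34

The evidence is 3.34 times more likely if A is true than if A is false.
LR > 1, so observing B raises the odds in favor of A.


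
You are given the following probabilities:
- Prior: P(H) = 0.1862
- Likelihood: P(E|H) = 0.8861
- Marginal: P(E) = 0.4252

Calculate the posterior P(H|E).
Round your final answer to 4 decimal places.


Using Bayes' theorem:

P(H|E) = P(E|H) × P(H) / P(E)
       = 0.8861 × 0.1862 / 0.4252
       = 0.16499182 / 0.4252
       = 0.3880

The evidence strengthens our belief in H.
Prior: 0.1862 → Posterior: 0.3880


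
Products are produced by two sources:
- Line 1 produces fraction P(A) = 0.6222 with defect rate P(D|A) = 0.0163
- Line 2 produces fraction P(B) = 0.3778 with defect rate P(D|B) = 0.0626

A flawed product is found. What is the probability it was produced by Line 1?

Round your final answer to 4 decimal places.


Let A = from Line 1, D = flawed

Given:
- P(A) = 0.6222, P(B) = 0.3778
- P(D|A) = 0.0163, P(D|B) = 0.0626

Step 1: Find P(D)
P(D) = P(D|A)P(A) + P(D|B)P(B)
     = 0.0163 × 0.6222 + 0.0626 × 0.3778
     = 0.01014186 + 0.02365028
     = 0.03379214

Step 2: Apply Bayes' theorem
P(A|D) = P(D|A)P(A) / P(D)
       = 0.01014186 / 0.03379214
       = 0.3001


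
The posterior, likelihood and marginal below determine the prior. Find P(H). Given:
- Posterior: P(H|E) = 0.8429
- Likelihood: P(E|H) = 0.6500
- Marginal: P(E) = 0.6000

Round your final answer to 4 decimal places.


From Bayes' theorem: P(H|E) = P(E|H) × P(H) / P(E)

Rearranging for P(H):
P(H) = P(H|E) × P(E) / P(E|H)
     = 0.8429 × 0.6000 / 0.6500
     = 0.50574000 / 0.6500
     = 0.7781


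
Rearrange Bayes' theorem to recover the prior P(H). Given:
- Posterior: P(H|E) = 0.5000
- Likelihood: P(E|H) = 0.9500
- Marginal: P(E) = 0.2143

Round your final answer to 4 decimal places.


From Bayes' theorem: P(H|E) = P(E|H) × P(H) / P(E)

Rearranging for P(H):
P(H) = P(H|E) × P(E) / P(E|H)
     = 0.5000 × 0.2143 / 0.9500
     = 0.10715000 / 0.9500
     = 0.1128


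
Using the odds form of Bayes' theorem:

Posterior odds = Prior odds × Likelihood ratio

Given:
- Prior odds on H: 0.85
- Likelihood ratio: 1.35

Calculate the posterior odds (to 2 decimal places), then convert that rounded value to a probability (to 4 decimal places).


Step 1: Calculate posterior odds
Posterior odds = Prior odds × LR
               = 0.85 × 1.35
               = 1.15

Step 2: Convert to probability
P(H|E) = Posterior odds / (1 + Posterior odds)
       = 1.15 / (1 + 1.15)
       = 1.15 / 2.15
       = 0.5349

The evidence increased P(H) from 0.4595 to 0.5349.
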